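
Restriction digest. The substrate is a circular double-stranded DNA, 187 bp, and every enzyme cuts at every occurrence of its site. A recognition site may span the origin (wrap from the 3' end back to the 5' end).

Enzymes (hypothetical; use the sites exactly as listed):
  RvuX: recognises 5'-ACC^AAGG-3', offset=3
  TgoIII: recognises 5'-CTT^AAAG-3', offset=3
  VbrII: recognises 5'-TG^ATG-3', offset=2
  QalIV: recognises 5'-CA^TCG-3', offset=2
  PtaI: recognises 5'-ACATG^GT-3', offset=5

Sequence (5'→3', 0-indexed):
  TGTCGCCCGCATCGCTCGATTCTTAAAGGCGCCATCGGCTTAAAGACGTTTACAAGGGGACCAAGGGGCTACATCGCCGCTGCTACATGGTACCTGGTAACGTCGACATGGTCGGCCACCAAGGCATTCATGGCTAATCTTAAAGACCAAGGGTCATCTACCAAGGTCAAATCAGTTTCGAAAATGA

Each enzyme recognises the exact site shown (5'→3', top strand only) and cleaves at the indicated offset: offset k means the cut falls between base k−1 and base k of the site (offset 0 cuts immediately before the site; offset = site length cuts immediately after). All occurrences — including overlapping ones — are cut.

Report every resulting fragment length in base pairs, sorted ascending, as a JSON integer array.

Per-enzyme occurrences:
  RvuX (ACCAAGG, off=3): starts [59, 117, 145, 159] → cuts [62, 120, 148, 162]
  TgoIII (CTTAAAG, off=3): starts [21, 38, 138] → cuts [24, 41, 141]
  VbrII (TGATG, off=2): starts [184] → cuts [186]
  QalIV (CATCG, off=2): starts [9, 32, 71] → cuts [11, 34, 73]
  PtaI (ACATGGT, off=5): starts [84, 105] → cuts [89, 110]

Pooled cuts: [11, 24, 34, 41, 62, 73, 89, 110, 120, 141, 148, 162, 186]

Fragments:
  11→24: 13 bp
  24→34: 10 bp
  34→41: 7 bp
  41→62: 21 bp
  62→73: 11 bp
  73→89: 16 bp
  89→110: 21 bp
  110→120: 10 bp
  120→141: 21 bp
  141→148: 7 bp
  148→162: 14 bp
  162→186: 24 bp
  186→11 (wrap): 187-186+11 = 12 bp

[7,7,10,10,11,12,13,14,16,21,21,21,24]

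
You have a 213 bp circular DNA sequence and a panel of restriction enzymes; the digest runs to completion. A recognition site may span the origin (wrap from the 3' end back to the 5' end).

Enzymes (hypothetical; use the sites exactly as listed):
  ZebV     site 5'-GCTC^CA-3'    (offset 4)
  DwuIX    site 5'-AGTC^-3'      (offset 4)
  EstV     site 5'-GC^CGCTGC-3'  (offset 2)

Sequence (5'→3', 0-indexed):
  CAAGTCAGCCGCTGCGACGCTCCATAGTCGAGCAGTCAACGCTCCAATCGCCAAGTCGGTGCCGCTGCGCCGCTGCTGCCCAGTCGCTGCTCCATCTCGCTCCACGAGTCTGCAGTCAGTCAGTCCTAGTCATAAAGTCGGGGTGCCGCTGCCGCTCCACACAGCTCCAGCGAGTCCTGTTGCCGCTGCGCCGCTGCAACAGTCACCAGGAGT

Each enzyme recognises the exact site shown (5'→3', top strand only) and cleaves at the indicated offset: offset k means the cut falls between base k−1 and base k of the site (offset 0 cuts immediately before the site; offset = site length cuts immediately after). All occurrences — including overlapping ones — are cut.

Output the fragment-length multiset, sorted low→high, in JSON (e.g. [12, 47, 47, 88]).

[3,4,4,5,5,6,7,7,7,7,7,7,8,8,8,8,8,9,10,10,10,11,13,13,13,15]

Site scan:
  ZebV GCTCCA/4: at [18, 40, 88, 98, 153, 163] ⇒ [22, 44, 92, 102, 157, 167]
  DwuIX AGTC/4: at [2, 25, 33, 53, 81, 106, 113, 117, 121, 127, 135, 172, 200, 210] ⇒ [1, 6, 29, 37, 57, 85, 110, 117, 121, 125, 131, 139, 176, 204]
  EstV GCCGCTGC/2: at [7, 60, 68, 144, 181, 189] ⇒ [9, 62, 70, 146, 183, 191]

Pooled cuts: [1, 6, 9, 22, 29, 37, 44, 57, 62, 70, 85, 92, 102, 110, 117, 121, 125, 131, 139, 146, 157, 167, 176, 183, 191, 204]

Fragment lengths:
  1→6: 5 bp
  6→9: 3 bp
  9→22: 13 bp
  22→29: 7 bp
  29→37: 8 bp
  37→44: 7 bp
  44→57: 13 bp
  57→62: 5 bp
  62→70: 8 bp
  70→85: 15 bp
  85→92: 7 bp
  92→102: 10 bp
  102→110: 8 bp
  110→117: 7 bp
  117→121: 4 bp
  121→125: 4 bp
  125→131: 6 bp
  131→139: 8 bp
  139→146: 7 bp
  146→157: 11 bp
  157→167: 10 bp
  167→176: 9 bp
  176→183: 7 bp
  183→191: 8 bp
  191→204: 13 bp
  204→1 (wrap): 213-204+1 = 10 bp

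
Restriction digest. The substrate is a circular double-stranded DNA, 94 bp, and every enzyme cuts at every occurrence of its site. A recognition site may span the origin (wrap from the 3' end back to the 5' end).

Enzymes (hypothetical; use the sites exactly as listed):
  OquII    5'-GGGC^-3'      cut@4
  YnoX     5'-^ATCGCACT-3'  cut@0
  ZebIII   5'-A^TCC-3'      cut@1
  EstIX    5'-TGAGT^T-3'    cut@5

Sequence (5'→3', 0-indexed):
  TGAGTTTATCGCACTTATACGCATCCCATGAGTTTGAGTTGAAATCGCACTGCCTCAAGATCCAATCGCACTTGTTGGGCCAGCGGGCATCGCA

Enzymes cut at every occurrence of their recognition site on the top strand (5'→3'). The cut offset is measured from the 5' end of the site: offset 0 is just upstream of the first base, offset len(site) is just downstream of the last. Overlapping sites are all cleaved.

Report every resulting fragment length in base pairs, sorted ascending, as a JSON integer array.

Scan for sites:
  OquII GGGC/4: at [76, 84] ⇒ [80, 88]
  YnoX ATCGCACT/0: at [7, 43, 64] ⇒ [7, 43, 64]
  ZebIII ATCC/1: at [22, 59] ⇒ [23, 60]
  EstIX TGAGTT/5: at [0, 28, 34] ⇒ [5, 33, 39]

All cut coordinates (distinct, sorted): [5, 7, 23, 33, 39, 43, 60, 64, 80, 88]

Fragment lengths:
  5→7: 2 bp
  7→23: 16 bp
  23→33: 10 bp
  33→39: 6 bp
  39→43: 4 bp
  43→60: 17 bp
  60→64: 4 bp
  64→80: 16 bp
  80→88: 8 bp
  88→5 (wrap): 94-88+5 = 11 bp

[2,4,4,6,8,10,11,16,16,17]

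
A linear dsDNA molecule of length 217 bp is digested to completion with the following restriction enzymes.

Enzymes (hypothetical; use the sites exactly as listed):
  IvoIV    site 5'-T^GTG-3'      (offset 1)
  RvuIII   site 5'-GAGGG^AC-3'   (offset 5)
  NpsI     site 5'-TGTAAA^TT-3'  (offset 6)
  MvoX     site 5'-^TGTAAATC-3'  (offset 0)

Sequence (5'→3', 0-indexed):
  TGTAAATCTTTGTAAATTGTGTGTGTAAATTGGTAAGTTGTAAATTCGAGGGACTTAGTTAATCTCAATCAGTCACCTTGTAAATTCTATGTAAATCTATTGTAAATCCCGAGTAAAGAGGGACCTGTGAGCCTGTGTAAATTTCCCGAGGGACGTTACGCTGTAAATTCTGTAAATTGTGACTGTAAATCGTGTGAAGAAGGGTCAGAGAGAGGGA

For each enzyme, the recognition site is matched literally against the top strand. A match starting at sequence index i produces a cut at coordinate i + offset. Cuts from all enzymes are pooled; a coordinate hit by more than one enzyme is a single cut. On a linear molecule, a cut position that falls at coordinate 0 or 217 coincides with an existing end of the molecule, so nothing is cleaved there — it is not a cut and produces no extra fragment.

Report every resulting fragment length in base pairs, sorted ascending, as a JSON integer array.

[2,2,2,2,4,5,5,7,7,8,8,9,10,11,11,15,15,16,22,24,32]

Scan for sites:
  IvoIV TGTG/1: at [17, 19, 21, 125, 133, 177, 192] ⇒ [18, 20, 22, 126, 134, 178, 193]
  RvuIII GAGGGAC/5: at [47, 117, 147] ⇒ [52, 122, 152]
  NpsI TGTAAATT/6: at [10, 23, 38, 78, 135, 161, 170] ⇒ [16, 29, 44, 84, 141, 167, 176]
  MvoX TGTAAATC/0: at [0, 89, 100, 183] ⇒ [89, 100, 183] (position 0 is a terminus of the linear molecule — no cut)

Pooled cuts: [16, 18, 20, 22, 29, 44, 52, 84, 89, 100, 122, 126, 134, 141, 152, 167, 176, 178, 183, 193]

Fragment lengths:
  [0,16): 16 bp
  [16,18): 2 bp
  [18,20): 2 bp
  [20,22): 2 bp
  [22,29): 7 bp
  [29,44): 15 bp
  [44,52): 8 bp
  [52,84): 32 bp
  [84,89): 5 bp
  [89,100): 11 bp
  [100,122): 22 bp
  [122,126): 4 bp
  [126,134): 8 bp
  [134,141): 7 bp
  [141,152): 11 bp
  [152,167): 15 bp
  [167,176): 9 bp
  [176,178): 2 bp
  [178,183): 5 bp
  [183,193): 10 bp
  [193,217): 24 bp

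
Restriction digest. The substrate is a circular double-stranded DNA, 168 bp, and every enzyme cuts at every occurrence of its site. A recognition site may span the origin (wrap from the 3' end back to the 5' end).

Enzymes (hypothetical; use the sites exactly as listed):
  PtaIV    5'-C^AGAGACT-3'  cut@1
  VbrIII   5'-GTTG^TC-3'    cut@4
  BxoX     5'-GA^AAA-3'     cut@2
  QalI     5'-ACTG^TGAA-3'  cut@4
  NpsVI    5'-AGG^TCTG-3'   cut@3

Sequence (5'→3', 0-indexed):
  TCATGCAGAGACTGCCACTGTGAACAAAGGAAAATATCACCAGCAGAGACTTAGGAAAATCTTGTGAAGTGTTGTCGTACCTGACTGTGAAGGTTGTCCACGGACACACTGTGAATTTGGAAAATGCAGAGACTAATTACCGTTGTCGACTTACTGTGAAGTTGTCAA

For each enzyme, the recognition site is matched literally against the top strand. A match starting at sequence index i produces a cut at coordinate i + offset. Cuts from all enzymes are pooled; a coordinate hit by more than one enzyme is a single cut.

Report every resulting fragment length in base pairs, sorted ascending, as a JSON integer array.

[6,8,9,10,10,11,11,12,13,13,14,15,18,18]

Scan for sites:
  PtaIV (CAGAGACT, off=1): starts [5, 43, 126] → cuts [6, 44, 127]
  VbrIII (GTTGTC, off=4): starts [70, 92, 141, 160] → cuts [74, 96, 145, 164]
  BxoX (GAAAA, off=2): starts [29, 54, 119] → cuts [31, 56, 121]
  QalI (ACTGTGAA, off=4): starts [16, 83, 107, 152] → cuts [20, 87, 111, 156]
  NpsVI (AGGTCTG, off=3): no sites

Pooled cuts: [6, 20, 31, 44, 56, 74, 87, 96, 111, 121, 127, 145, 156, 164]

Fragment lengths:
  6→20: 14 bp
  20→31: 11 bp
  31→44: 13 bp
  44→56: 12 bp
  56→74: 18 bp
  74→87: 13 bp
  87→96: 9 bp
  96→111: 15 bp
  111→121: 10 bp
  121→127: 6 bp
  127→145: 18 bp
  145→156: 11 bp
  156→164: 8 bp
  164→6 (wrap): 168-164+6 = 10 bp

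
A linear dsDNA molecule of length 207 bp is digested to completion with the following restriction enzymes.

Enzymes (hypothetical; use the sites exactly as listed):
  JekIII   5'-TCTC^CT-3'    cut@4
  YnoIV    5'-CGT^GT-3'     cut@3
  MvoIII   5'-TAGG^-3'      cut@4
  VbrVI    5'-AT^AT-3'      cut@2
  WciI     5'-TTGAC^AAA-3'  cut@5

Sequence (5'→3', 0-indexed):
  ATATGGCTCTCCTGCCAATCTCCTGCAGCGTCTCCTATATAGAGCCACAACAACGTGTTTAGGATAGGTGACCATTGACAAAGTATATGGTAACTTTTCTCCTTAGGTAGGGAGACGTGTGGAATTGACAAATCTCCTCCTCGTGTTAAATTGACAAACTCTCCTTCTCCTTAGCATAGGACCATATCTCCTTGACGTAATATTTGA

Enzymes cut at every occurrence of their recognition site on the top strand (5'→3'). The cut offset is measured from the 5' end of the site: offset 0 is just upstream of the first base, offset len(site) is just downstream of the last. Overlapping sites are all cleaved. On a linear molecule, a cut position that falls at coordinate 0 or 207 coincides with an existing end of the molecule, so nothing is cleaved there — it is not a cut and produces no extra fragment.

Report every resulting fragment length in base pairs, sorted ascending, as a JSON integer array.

[2,4,4,5,5,5,6,6,6,7,7,7,7,8,8,9,11,11,11,11,11,11,12,15,18]

Site scan:
  JekIII TCTCCT/4: at [7, 18, 30, 97, 132, 159, 165, 186] ⇒ [11, 22, 34, 101, 136, 163, 169, 190]
  YnoIV CGTGT/3: at [53, 115, 141] ⇒ [56, 118, 144]
  MvoIII TAGG/4: at [59, 64, 103, 107, 176] ⇒ [63, 68, 107, 111, 180]
  VbrVI ATAT/2: at [0, 36, 84, 183, 199] ⇒ [2, 38, 86, 185, 201]
  WciI TTGACAAA/5: at [74, 124, 150] ⇒ [79, 129, 155]

Pooled cuts: [2, 11, 22, 34, 38, 56, 63, 68, 79, 86, 101, 107, 111, 118, 129, 136, 144, 155, 163, 169, 180, 185, 190, 201]

Fragments:
  [0,2): 2 bp
  [2,11): 9 bp
  [11,22): 11 bp
  [22,34): 12 bp
  [34,38): 4 bp
  [38,56): 18 bp
  [56,63): 7 bp
  [63,68): 5 bp
  [68,79): 11 bp
  [79,86): 7 bp
  [86,101): 15 bp
  [101,107): 6 bp
  [107,111): 4 bp
  [111,118): 7 bp
  [118,129): 11 bp
  [129,136): 7 bp
  [136,144): 8 bp
  [144,155): 11 bp
  [155,163): 8 bp
  [163,169): 6 bp
  [169,180): 11 bp
  [180,185): 5 bp
  [185,190): 5 bp
  [190,201): 11 bp
  [201,207): 6 bp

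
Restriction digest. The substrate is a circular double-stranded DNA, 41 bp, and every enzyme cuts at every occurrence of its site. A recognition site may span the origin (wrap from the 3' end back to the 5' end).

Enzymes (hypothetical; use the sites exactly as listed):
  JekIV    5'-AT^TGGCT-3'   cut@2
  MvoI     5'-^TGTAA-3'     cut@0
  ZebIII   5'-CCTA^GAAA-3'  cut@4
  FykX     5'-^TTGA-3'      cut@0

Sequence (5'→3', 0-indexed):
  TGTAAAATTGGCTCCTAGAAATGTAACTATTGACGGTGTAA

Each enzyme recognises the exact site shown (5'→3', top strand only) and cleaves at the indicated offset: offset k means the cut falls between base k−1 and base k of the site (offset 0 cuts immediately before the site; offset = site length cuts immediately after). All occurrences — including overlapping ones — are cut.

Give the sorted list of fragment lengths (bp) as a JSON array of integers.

[4,5,7,8,8,9]

Site scan:
  JekIV (ATTGGCT, off=2): starts [6] → cuts [8]
  MvoI (TGTAA, off=0): starts [0, 21, 36] → cuts [0, 21, 36]
  ZebIII (CCTAGAAA, off=4): starts [13] → cuts [17]
  FykX (TTGA, off=0): starts [29] → cuts [29]

All cut coordinates (distinct, sorted): [0, 8, 17, 21, 29, 36]

Fragments:
  0→8: 8 bp
  8→17: 9 bp
  17→21: 4 bp
  21→29: 8 bp
  29→36: 7 bp
  36→0 (wrap): 41-36+0 = 5 bp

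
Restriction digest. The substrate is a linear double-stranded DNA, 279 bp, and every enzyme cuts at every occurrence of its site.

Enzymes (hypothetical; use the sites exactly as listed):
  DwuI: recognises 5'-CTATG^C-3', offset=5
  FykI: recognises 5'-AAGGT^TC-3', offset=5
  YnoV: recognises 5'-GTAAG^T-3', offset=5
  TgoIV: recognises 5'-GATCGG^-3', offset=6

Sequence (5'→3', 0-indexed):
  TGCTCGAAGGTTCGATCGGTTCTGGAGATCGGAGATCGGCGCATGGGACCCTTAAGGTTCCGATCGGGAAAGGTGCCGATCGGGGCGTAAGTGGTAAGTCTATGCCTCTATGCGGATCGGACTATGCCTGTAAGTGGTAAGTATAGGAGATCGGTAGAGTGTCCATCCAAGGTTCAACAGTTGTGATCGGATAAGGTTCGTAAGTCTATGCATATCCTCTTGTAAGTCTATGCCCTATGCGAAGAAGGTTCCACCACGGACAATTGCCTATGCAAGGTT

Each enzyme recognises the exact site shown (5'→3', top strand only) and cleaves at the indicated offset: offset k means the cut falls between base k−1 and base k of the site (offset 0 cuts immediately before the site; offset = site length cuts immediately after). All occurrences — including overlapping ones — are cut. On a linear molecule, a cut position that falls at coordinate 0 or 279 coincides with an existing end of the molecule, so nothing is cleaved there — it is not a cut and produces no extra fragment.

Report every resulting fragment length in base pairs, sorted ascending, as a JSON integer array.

Site scan:
  DwuI CTATGC/5: at [99, 107, 121, 205, 227, 234, 267] ⇒ [104, 112, 126, 210, 232, 239, 272]
  FykI AAGGTTC/5: at [6, 53, 168, 192, 244] ⇒ [11, 58, 173, 197, 249]
  YnoV GTAAGT/5: at [86, 93, 129, 136, 199, 221] ⇒ [91, 98, 134, 141, 204, 226]
  TgoIV GATCGG/6: at [13, 26, 33, 61, 77, 114, 148, 184] ⇒ [19, 32, 39, 67, 83, 120, 154, 190]

All cut coordinates (distinct, sorted): [11, 19, 32, 39, 58, 67, 83, 91, 98, 104, 112, 120, 126, 134, 141, 154, 173, 190, 197, 204, 210, 226, 232, 239, 249, 272]

Fragment lengths:
  [0,11): 11 bp
  [11,19): 8 bp
  [19,32): 13 bp
  [32,39): 7 bp
  [39,58): 19 bp
  [58,67): 9 bp
  [67,83): 16 bp
  [83,91): 8 bp
  [91,98): 7 bp
  [98,104): 6 bp
  [104,112): 8 bp
  [112,120): 8 bp
  [120,126): 6 bp
  [126,134): 8 bp
  [134,141): 7 bp
  [141,154): 13 bp
  [154,173): 19 bp
  [173,190): 17 bp
  [190,197): 7 bp
  [197,204): 7 bp
  [204,210): 6 bp
  [210,226): 16 bp
  [226,232): 6 bp
  [232,239): 7 bp
  [239,249): 10 bp
  [249,272): 23 bp
  [272,279): 7 bp

[6,6,6,6,7,7,7,7,7,7,7,8,8,8,8,8,9,10,11,13,13,16,16,17,19,19,23]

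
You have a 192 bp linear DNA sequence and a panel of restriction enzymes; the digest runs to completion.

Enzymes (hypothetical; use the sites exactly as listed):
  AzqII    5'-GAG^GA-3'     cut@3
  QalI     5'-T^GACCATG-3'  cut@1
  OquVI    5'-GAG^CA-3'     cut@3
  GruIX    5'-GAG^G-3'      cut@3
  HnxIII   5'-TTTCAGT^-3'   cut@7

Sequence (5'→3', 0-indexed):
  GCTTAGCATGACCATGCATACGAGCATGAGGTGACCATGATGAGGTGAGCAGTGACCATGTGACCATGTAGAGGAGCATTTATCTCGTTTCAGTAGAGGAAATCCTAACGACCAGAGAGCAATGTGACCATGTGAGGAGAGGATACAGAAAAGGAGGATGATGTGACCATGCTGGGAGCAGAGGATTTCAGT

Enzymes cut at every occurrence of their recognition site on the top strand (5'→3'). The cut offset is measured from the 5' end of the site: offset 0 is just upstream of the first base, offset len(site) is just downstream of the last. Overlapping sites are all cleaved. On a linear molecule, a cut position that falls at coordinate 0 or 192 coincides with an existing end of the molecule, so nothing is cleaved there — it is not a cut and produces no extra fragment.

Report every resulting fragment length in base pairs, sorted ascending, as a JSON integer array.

[2,3,4,4,5,5,5,6,6,8,8,9,9,11,12,12,14,15,15,18,21]

Site scan:
  AzqII (GAGGA, off=3): starts [70, 95, 133, 138, 153, 180] → cuts [73, 98, 136, 141, 156, 183]
  QalI (TGACCATG, off=1): starts [8, 31, 52, 60, 124, 163] → cuts [9, 32, 53, 61, 125, 164]
  OquVI (GAGCA, off=3): starts [21, 46, 73, 116, 175] → cuts [24, 49, 76, 119, 178]
  GruIX (GAGG, off=3): starts [27, 41, 70, 95, 133, 138, 153, 180] → cuts [30, 44, 73, 98, 136, 141, 156, 183]
  HnxIII (TTTCAGT, off=7): starts [87, 185] → cuts [94] (position 192 is a terminus of the linear molecule — no cut)

Pooled cuts: [9, 24, 30, 32, 44, 49, 53, 61, 73, 76, 94, 98, 119, 125, 136, 141, 156, 164, 178, 183]

Fragments:
  [0,9): 9 bp
  [9,24): 15 bp
  [24,30): 6 bp
  [30,32): 2 bp
  [32,44): 12 bp
  [44,49): 5 bp
  [49,53): 4 bp
  [53,61): 8 bp
  [61,73): 12 bp
  [73,76): 3 bp
  [76,94): 18 bp
  [94,98): 4 bp
  [98,119): 21 bp
  [119,125): 6 bp
  [125,136): 11 bp
  [136,141): 5 bp
  [141,156): 15 bp
  [156,164): 8 bp
  [164,178): 14 bp
  [178,183): 5 bp
  [183,192): 9 bp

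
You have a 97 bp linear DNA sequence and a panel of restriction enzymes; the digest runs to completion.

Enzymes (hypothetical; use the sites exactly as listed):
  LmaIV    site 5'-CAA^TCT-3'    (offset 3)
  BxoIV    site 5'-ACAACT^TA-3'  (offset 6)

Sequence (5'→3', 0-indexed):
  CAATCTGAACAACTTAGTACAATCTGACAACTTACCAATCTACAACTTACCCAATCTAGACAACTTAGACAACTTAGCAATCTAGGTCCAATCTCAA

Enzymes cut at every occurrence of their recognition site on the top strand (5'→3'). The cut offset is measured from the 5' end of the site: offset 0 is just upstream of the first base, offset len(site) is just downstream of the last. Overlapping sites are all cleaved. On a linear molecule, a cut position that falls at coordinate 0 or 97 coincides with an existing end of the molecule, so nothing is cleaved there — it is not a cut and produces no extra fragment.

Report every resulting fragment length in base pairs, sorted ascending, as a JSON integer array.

Site scan:
  LmaIV CAATCT/3: at [0, 19, 35, 51, 77, 88] ⇒ [3, 22, 38, 54, 80, 91]
  BxoIV ACAACTTA/6: at [8, 26, 41, 59, 68] ⇒ [14, 32, 47, 65, 74]

Pooled cuts: [3, 14, 22, 32, 38, 47, 54, 65, 74, 80, 91]

Fragments:
  [0,3): 3 bp
  [3,14): 11 bp
  [14,22): 8 bp
  [22,32): 10 bp
  [32,38): 6 bp
  [38,47): 9 bp
  [47,54): 7 bp
  [54,65): 11 bp
  [65,74): 9 bp
  [74,80): 6 bp
  [80,91): 11 bp
  [91,97): 6 bp

[3,6,6,6,7,8,9,9,10,11,11,11]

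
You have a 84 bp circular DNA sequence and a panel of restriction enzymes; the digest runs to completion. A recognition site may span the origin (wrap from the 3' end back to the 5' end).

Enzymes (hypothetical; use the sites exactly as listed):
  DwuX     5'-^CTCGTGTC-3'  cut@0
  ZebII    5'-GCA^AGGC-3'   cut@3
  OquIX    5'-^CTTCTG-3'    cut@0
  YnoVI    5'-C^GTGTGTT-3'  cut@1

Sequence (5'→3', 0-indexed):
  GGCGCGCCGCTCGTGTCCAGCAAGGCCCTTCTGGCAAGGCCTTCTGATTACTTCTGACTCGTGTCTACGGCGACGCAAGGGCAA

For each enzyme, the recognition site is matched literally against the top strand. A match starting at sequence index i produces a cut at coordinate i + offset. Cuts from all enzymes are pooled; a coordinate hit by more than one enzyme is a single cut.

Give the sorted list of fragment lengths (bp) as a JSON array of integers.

Site scan:
  DwuX (CTCGTGTC, off=0): starts [9, 57] → cuts [9, 57]
  ZebII (GCAAGGC, off=3): starts [19, 33, 80] → cuts [22, 36, 83]
  OquIX (CTTCTG, off=0): starts [27, 40, 50] → cuts [27, 40, 50]
  YnoVI (CGTGTGTT, off=1): no sites

Pooled cuts: [9, 22, 27, 36, 40, 50, 57, 83]

Fragments:
  9→22: 13 bp
  22→27: 5 bp
  27→36: 9 bp
  36→40: 4 bp
  40→50: 10 bp
  50→57: 7 bp
  57→83: 26 bp
  83→9 (wrap): 84-83+9 = 10 bp

[4,5,7,9,10,10,13,26]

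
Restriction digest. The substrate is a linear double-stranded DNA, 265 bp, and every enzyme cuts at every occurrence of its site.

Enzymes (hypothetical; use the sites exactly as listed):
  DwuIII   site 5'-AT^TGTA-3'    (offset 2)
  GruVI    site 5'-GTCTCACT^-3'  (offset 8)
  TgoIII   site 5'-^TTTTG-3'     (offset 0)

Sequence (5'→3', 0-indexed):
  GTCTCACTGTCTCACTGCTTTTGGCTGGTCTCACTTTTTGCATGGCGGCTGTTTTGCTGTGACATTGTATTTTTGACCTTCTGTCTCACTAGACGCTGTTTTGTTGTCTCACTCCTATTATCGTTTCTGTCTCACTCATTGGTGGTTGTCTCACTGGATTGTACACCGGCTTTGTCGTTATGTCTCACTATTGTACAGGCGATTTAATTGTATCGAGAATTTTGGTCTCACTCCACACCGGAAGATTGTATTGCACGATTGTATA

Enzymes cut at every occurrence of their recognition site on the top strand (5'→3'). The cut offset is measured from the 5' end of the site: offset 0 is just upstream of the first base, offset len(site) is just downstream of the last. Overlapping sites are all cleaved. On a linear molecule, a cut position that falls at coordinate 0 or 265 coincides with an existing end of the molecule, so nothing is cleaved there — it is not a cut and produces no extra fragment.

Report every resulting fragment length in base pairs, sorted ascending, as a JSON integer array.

Per-enzyme occurrences:
  DwuIII (ATTGTA, off=2): starts [63, 157, 189, 206, 244, 257] → cuts [65, 159, 191, 208, 246, 259]
  GruVI (GTCTCACT, off=8): starts [0, 8, 27, 82, 105, 128, 147, 181, 224] → cuts [8, 16, 35, 90, 113, 136, 155, 189, 232]
  TgoIII (TTTTG, off=0): starts [18, 35, 51, 70, 98, 219] → cuts [18, 35, 51, 70, 98, 219]

Pooled cuts: [8, 16, 18, 35, 51, 65, 70, 90, 98, 113, 136, 155, 159, 189, 191, 208, 219, 232, 246, 259]

Fragment lengths:
  [0,8): 8 bp
  [8,16): 8 bp
  [16,18): 2 bp
  [18,35): 17 bp
  [35,51): 16 bp
  [51,65): 14 bp
  [65,70): 5 bp
  [70,90): 20 bp
  [90,98): 8 bp
  [98,113): 15 bp
  [113,136): 23 bp
  [136,155): 19 bp
  [155,159): 4 bp
  [159,189): 30 bp
  [189,191): 2 bp
  [191,208): 17 bp
  [208,219): 11 bp
  [219,232): 13 bp
  [232,246): 14 bp
  [246,259): 13 bp
  [259,265): 6 bp

[2,2,4,5,6,8,8,8,11,13,13,14,14,15,16,17,17,19,20,23,30]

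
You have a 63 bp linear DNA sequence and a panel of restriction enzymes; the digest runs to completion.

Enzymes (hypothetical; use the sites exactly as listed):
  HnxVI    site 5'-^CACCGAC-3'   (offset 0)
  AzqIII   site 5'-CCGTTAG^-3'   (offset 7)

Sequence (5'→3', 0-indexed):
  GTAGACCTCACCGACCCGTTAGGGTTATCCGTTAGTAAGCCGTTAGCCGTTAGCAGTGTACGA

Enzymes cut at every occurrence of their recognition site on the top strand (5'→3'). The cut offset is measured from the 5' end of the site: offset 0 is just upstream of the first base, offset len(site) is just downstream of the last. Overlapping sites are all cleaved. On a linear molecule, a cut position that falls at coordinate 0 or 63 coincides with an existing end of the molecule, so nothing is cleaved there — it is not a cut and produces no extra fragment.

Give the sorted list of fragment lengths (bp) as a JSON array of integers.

Scan for sites:
  HnxVI (CACCGAC, off=0): starts [8] → cuts [8]
  AzqIII (CCGTTAG, off=7): starts [15, 28, 39, 46] → cuts [22, 35, 46, 53]

All cut coordinates (distinct, sorted): [8, 22, 35, 46, 53]

Fragment lengths:
  [0,8): 8 bp
  [8,22): 14 bp
  [22,35): 13 bp
  [35,46): 11 bp
  [46,53): 7 bp
  [53,63): 10 bp

[7,8,10,11,13,14]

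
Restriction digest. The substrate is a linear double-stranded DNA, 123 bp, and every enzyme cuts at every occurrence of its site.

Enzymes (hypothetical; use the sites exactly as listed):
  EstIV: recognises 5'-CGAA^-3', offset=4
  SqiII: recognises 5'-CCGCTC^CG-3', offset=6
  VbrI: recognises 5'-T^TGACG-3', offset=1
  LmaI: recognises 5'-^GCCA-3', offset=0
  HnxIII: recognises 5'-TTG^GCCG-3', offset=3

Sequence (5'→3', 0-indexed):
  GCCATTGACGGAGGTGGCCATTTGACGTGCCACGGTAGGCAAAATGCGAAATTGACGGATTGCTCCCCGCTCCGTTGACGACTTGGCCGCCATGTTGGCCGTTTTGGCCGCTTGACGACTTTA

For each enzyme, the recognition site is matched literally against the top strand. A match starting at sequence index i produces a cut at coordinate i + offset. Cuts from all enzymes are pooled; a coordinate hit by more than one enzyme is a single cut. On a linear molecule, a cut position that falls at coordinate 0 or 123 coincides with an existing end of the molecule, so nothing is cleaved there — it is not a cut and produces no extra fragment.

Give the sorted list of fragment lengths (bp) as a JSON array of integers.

[2,3,3,5,6,6,6,9,9,10,11,11,20,22]

Scan for sites:
  EstIV CGAA/4: at [46] ⇒ [50]
  SqiII CCGCTCCG/6: at [66] ⇒ [72]
  VbrI TTGACG/1: at [4, 21, 51, 74, 111] ⇒ [5, 22, 52, 75, 112]
  LmaI GCCA/0: at [0, 16, 28, 88] ⇒ [16, 28, 88] (position 0 is a terminus of the linear molecule — no cut)
  HnxIII TTGGCCG/3: at [82, 94, 103] ⇒ [85, 97, 106]

Pooled cuts: [5, 16, 22, 28, 50, 52, 72, 75, 85, 88, 97, 106, 112]

Fragment lengths:
  [0,5): 5 bp
  [5,16): 11 bp
  [16,22): 6 bp
  [22,28): 6 bp
  [28,50): 22 bp
  [50,52): 2 bp
  [52,72): 20 bp
  [72,75): 3 bp
  [75,85): 10 bp
  [85,88): 3 bp
  [88,97): 9 bp
  [97,106): 9 bp
  [106,112): 6 bp
  [112,123): 11 bp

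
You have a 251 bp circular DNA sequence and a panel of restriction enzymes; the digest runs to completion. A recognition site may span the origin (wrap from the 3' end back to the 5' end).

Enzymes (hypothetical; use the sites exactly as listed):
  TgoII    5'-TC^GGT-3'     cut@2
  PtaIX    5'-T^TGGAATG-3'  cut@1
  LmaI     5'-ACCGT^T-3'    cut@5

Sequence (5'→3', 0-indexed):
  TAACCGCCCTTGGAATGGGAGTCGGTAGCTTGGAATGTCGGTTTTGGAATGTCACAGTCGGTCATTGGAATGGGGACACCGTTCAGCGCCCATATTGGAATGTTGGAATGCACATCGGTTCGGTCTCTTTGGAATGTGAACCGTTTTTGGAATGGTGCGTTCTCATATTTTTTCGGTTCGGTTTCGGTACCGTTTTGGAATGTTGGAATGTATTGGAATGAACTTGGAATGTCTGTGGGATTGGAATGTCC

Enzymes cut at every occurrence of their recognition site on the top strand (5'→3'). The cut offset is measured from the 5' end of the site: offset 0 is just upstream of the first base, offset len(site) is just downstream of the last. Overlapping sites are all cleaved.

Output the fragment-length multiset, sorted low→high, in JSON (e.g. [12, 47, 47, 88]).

Site scan:
  TgoII TCGGT/2: at [21, 37, 57, 114, 119, 172, 177, 183] ⇒ [23, 39, 59, 116, 121, 174, 179, 185]
  PtaIX TTGGAATG/1: at [9, 29, 43, 64, 94, 102, 128, 146, 194, 202, 212, 223, 240] ⇒ [10, 30, 44, 65, 95, 103, 129, 147, 195, 203, 213, 224, 241]
  LmaI ACCGTT/5: at [77, 139, 188] ⇒ [82, 144, 193]

All cut coordinates (distinct, sorted): [10, 23, 30, 39, 44, 59, 65, 82, 95, 103, 116, 121, 129, 144, 147, 174, 179, 185, 193, 195, 203, 213, 224, 241]

Fragment lengths:
  10→23: 13 bp
  23→30: 7 bp
  30→39: 9 bp
  39→44: 5 bp
  44→59: 15 bp
  59→65: 6 bp
  65→82: 17 bp
  82→95: 13 bp
  95→103: 8 bp
  103→116: 13 bp
  116→121: 5 bp
  121→129: 8 bp
  129→144: 15 bp
  144→147: 3 bp
  147→174: 27 bp
  174→179: 5 bp
  179→185: 6 bp
  185→193: 8 bp
  193→195: 2 bp
  195→203: 8 bp
  203→213: 10 bp
  213→224: 11 bp
  224→241: 17 bp
  241→10 (wrap): 251-241+10 = 20 bp

[2,3,5,5,5,6,6,7,8,8,8,8,9,10,11,13,13,13,15,15,17,17,20,27]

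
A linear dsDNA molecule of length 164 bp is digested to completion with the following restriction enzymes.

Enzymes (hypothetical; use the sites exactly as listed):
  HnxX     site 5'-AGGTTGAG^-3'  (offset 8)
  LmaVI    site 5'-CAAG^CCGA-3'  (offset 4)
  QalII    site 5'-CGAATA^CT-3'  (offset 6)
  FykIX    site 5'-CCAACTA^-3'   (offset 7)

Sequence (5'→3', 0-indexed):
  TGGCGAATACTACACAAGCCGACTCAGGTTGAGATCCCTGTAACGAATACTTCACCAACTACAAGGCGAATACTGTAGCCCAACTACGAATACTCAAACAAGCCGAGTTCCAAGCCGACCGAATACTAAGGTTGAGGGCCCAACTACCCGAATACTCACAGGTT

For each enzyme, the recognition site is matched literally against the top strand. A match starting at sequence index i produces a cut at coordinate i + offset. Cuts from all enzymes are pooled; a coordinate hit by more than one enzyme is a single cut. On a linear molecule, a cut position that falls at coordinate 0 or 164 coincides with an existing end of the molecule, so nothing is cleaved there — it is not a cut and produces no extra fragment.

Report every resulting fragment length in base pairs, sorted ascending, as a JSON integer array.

[6,8,9,9,10,10,10,11,11,11,12,12,14,15,16]

Per-enzyme occurrences:
  HnxX (AGGTTGAG, off=8): starts [25, 128] → cuts [33, 136]
  LmaVI (CAAGCCGA, off=4): starts [14, 98, 110] → cuts [18, 102, 114]
  QalII (CGAATACT, off=6): starts [3, 43, 66, 86, 119, 148] → cuts [9, 49, 72, 92, 125, 154]
  FykIX (CCAACTA, off=7): starts [54, 79, 139] → cuts [61, 86, 146]

Pooled cuts: [9, 18, 33, 49, 61, 72, 86, 92, 102, 114, 125, 136, 146, 154]

Fragment lengths:
  [0,9): 9 bp
  [9,18): 9 bp
  [18,33): 15 bp
  [33,49): 16 bp
  [49,61): 12 bp
  [61,72): 11 bp
  [72,86): 14 bp
  [86,92): 6 bp
  [92,102): 10 bp
  [102,114): 12 bp
  [114,125): 11 bp
  [125,136): 11 bp
  [136,146): 10 bp
  [146,154): 8 bp
  [154,164): 10 bp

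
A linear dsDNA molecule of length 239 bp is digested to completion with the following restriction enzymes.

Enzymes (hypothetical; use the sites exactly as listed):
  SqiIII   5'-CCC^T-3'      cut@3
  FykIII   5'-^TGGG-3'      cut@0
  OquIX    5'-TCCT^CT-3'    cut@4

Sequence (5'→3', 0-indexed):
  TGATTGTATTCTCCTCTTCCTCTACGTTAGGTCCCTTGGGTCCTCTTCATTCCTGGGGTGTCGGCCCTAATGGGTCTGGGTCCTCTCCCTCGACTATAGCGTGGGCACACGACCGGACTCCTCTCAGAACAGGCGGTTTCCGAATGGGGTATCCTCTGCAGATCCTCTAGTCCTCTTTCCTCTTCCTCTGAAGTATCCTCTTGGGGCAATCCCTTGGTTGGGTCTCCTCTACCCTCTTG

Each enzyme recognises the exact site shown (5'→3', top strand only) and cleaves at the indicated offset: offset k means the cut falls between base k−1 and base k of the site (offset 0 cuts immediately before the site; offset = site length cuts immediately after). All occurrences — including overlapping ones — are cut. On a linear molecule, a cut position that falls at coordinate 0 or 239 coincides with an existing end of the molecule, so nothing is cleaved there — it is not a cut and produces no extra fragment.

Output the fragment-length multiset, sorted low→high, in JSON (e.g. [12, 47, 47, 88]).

[1,2,3,5,5,5,6,6,6,6,7,8,8,8,9,10,11,11,12,12,12,14,14,15,21,22]

Site scan:
  SqiIII (CCCT, off=3): starts [32, 64, 86, 210, 231] → cuts [35, 67, 89, 213, 234]
  FykIII (TGGG, off=0): starts [36, 53, 70, 76, 101, 144, 201, 218] → cuts [36, 53, 70, 76, 101, 144, 201, 218]
  OquIX (TCCTCT, off=4): starts [11, 17, 40, 80, 118, 151, 162, 170, 177, 183, 195, 224] → cuts [15, 21, 44, 84, 122, 155, 166, 174, 181, 187, 199, 228]

All cut coordinates (distinct, sorted): [15, 21, 35, 36, 44, 53, 67, 70, 76, 84, 89, 101, 122, 144, 155, 166, 174, 181, 187, 199, 201, 213, 218, 228, 234]

Fragments:
  [0,15): 15 bp
  [15,21): 6 bp
  [21,35): 14 bp
  [35,36): 1 bp
  [36,44): 8 bp
  [44,53): 9 bp
  [53,67): 14 bp
  [67,70): 3 bp
  [70,76): 6 bp
  [76,84): 8 bp
  [84,89): 5 bp
  [89,101): 12 bp
  [101,122): 21 bp
  [122,144): 22 bp
  [144,155): 11 bp
  [155,166): 11 bp
  [166,174): 8 bp
  [174,181): 7 bp
  [181,187): 6 bp
  [187,199): 12 bp
  [199,201): 2 bp
  [201,213): 12 bp
  [213,218): 5 bp
  [218,228): 10 bp
  [228,234): 6 bp
  [234,239): 5 bp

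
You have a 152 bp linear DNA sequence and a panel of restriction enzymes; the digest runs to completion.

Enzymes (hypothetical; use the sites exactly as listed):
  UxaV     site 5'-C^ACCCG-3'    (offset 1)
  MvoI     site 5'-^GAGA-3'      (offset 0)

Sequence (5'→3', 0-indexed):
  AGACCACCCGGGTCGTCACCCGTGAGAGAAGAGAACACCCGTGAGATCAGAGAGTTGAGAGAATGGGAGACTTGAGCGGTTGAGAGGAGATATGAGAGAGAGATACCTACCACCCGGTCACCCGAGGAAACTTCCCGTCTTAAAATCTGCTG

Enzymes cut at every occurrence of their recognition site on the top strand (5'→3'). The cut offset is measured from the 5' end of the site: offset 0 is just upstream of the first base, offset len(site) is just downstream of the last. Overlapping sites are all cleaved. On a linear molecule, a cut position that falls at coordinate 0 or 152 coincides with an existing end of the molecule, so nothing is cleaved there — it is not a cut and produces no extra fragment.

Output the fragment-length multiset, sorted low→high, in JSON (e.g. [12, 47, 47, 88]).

[2,2,2,2,2,5,5,5,6,6,6,7,7,7,8,8,12,12,15,33]

Scan for sites:
  UxaV CACCCG/1: at [4, 16, 35, 110, 118] ⇒ [5, 17, 36, 111, 119]
  MvoI GAGA/0: at [23, 25, 30, 42, 49, 56, 58, 66, 81, 86, 93, 95, 97, 99] ⇒ [23, 25, 30, 42, 49, 56, 58, 66, 81, 86, 93, 95, 97, 99]

Pooled cuts: [5, 17, 23, 25, 30, 36, 42, 49, 56, 58, 66, 81, 86, 93, 95, 97, 99, 111, 119]

Fragments:
  [0,5): 5 bp
  [5,17): 12 bp
  [17,23): 6 bp
  [23,25): 2 bp
  [25,30): 5 bp
  [30,36): 6 bp
  [36,42): 6 bp
  [42,49): 7 bp
  [49,56): 7 bp
  [56,58): 2 bp
  [58,66): 8 bp
  [66,81): 15 bp
  [81,86): 5 bp
  [86,93): 7 bp
  [93,95): 2 bp
  [95,97): 2 bp
  [97,99): 2 bp
  [99,111): 12 bp
  [111,119): 8 bp
  [119,152): 33 bp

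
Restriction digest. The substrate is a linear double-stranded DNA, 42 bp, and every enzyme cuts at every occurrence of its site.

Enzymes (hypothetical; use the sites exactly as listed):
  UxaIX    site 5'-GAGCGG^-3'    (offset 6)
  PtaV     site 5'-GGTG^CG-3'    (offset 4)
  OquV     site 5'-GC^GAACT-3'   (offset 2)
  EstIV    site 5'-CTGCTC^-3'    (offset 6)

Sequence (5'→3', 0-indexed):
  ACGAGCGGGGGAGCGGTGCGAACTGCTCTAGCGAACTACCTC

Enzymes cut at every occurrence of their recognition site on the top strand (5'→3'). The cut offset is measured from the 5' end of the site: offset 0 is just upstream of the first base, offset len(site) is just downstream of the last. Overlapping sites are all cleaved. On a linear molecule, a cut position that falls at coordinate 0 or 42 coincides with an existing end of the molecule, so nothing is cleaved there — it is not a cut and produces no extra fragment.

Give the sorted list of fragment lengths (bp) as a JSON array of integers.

Scan for sites:
  UxaIX (GAGCGG, off=6): starts [2, 10] → cuts [8, 16]
  PtaV (GGTGCG, off=4): starts [14] → cuts [18]
  OquV (GCGAACT, off=2): starts [17, 30] → cuts [19, 32]
  EstIV (CTGCTC, off=6): starts [22] → cuts [28]

All cut coordinates (distinct, sorted): [8, 16, 18, 19, 28, 32]

Fragment lengths:
  [0,8): 8 bp
  [8,16): 8 bp
  [16,18): 2 bp
  [18,19): 1 bp
  [19,28): 9 bp
  [28,32): 4 bp
  [32,42): 10 bp

[1,2,4,8,8,9,10]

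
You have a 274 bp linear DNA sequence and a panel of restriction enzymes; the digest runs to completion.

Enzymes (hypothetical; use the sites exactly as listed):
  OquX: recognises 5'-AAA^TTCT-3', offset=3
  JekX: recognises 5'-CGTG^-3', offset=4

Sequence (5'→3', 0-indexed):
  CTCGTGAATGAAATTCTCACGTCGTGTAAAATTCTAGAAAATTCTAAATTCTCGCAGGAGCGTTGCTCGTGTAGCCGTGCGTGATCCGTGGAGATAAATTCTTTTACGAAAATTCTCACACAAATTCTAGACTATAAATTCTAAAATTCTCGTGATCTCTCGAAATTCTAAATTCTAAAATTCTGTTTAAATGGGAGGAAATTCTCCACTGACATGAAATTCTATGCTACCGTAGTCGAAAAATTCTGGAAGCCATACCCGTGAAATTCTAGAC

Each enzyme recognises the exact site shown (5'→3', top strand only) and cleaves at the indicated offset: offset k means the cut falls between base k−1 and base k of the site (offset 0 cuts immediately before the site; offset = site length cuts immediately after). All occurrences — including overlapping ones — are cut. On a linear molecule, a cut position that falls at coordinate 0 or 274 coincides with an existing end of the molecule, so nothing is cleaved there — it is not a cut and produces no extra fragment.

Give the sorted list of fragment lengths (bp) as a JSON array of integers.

Scan for sites:
  OquX AAATTCT/3: at [10, 28, 38, 45, 95, 109, 121, 135, 143, 162, 169, 177, 198, 216, 240, 263] ⇒ [13, 31, 41, 48, 98, 112, 124, 138, 146, 165, 172, 180, 201, 219, 243, 266]
  JekX CGTG/4: at [2, 22, 67, 75, 79, 86, 150, 259] ⇒ [6, 26, 71, 79, 83, 90, 154, 263]

Pooled cuts: [6, 13, 26, 31, 41, 48, 71, 79, 83, 90, 98, 112, 124, 138, 146, 154, 165, 172, 180, 201, 219, 243, 263, 266]

Fragments:
  [0,6): 6 bp
  [6,13): 7 bp
  [13,26): 13 bp
  [26,31): 5 bp
  [31,41): 10 bp
  [41,48): 7 bp
  [48,71): 23 bp
  [71,79): 8 bp
  [79,83): 4 bp
  [83,90): 7 bp
  [90,98): 8 bp
  [98,112): 14 bp
  [112,124): 12 bp
  [124,138): 14 bp
  [138,146): 8 bp
  [146,154): 8 bp
  [154,165): 11 bp
  [165,172): 7 bp
  [172,180): 8 bp
  [180,201): 21 bp
  [201,219): 18 bp
  [219,243): 24 bp
  [243,263): 20 bp
  [263,266): 3 bp
  [266,274): 8 bp

[3,4,5,6,7,7,7,7,8,8,8,8,8,8,10,11,12,13,14,14,18,20,21,23,24]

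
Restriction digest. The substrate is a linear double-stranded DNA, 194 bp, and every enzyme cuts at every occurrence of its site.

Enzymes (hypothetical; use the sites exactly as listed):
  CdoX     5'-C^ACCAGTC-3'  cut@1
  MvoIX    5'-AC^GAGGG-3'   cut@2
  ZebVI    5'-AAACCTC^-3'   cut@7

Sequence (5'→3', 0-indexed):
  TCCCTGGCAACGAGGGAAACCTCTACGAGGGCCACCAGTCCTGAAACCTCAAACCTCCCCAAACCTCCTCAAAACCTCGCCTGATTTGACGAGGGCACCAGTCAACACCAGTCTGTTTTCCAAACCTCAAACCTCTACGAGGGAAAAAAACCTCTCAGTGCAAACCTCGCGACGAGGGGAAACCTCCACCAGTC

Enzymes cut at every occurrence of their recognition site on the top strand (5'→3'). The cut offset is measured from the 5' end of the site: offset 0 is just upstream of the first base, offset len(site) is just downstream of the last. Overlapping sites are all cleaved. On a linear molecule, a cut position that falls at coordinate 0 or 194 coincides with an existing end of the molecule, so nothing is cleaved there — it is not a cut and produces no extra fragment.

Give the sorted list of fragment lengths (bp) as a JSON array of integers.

[1,3,3,5,6,7,7,7,7,10,10,11,11,12,12,13,14,16,17,22]

Site scan:
  CdoX CACCAGTC/1: at [32, 95, 105, 186] ⇒ [33, 96, 106, 187]
  MvoIX ACGAGGG/2: at [9, 24, 88, 136, 171] ⇒ [11, 26, 90, 138, 173]
  ZebVI AAACCTC/7: at [16, 43, 50, 60, 71, 121, 128, 147, 161, 179] ⇒ [23, 50, 57, 67, 78, 128, 135, 154, 168, 186]

All cut coordinates (distinct, sorted): [11, 23, 26, 33, 50, 57, 67, 78, 90, 96, 106, 128, 135, 138, 154, 168, 173, 186, 187]

Fragments:
  [0,11): 11 bp
  [11,23): 12 bp
  [23,26): 3 bp
  [26,33): 7 bp
  [33,50): 17 bp
  [50,57): 7 bp
  [57,67): 10 bp
  [67,78): 11 bp
  [78,90): 12 bp
  [90,96): 6 bp
  [96,106): 10 bp
  [106,128): 22 bp
  [128,135): 7 bp
  [135,138): 3 bp
  [138,154): 16 bp
  [154,168): 14 bp
  [168,173): 5 bp
  [173,186): 13 bp
  [186,187): 1 bp
  [187,194): 7 bp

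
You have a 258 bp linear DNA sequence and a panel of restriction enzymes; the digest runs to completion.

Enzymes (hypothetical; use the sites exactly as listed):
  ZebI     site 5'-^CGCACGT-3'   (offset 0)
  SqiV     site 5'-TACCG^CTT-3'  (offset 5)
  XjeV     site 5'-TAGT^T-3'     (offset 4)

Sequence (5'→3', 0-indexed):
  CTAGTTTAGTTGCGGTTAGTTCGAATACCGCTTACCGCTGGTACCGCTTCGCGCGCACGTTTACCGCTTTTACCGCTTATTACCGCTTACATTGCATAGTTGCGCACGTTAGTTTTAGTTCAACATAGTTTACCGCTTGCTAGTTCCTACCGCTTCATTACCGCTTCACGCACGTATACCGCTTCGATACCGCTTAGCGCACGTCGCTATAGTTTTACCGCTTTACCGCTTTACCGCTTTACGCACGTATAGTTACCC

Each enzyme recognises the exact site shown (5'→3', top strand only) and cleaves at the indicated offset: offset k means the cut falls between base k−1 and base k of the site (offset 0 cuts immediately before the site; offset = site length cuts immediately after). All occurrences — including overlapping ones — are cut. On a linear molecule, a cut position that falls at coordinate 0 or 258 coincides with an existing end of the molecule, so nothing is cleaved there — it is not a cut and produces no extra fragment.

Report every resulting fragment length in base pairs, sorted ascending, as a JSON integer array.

Scan for sites:
  ZebI CGCACGT/0: at [53, 102, 168, 197, 241] ⇒ [53, 102, 168, 197, 241]
  SqiV TACCGCTT/5: at [25, 41, 61, 70, 80, 130, 147, 158, 176, 187, 215, 223, 231] ⇒ [30, 46, 66, 75, 85, 135, 152, 163, 181, 192, 220, 228, 236]
  XjeV TAGTT/4: at [1, 6, 16, 96, 109, 115, 125, 140, 209, 249] ⇒ [5, 10, 20, 100, 113, 119, 129, 144, 213, 253]

Pooled cuts: [5, 10, 20, 30, 46, 53, 66, 75, 85, 100, 102, 113, 119, 129, 135, 144, 152, 163, 168, 181, 192, 197, 213, 220, 228, 236, 241, 253]

Fragments:
  [0,5): 5 bp
  [5,10): 5 bp
  [10,20): 10 bp
  [20,30): 10 bp
  [30,46): 16 bp
  [46,53): 7 bp
  [53,66): 13 bp
  [66,75): 9 bp
  [75,85): 10 bp
  [85,100): 15 bp
  [100,102): 2 bp
  [102,113): 11 bp
  [113,119): 6 bp
  [119,129): 10 bp
  [129,135): 6 bp
  [135,144): 9 bp
  [144,152): 8 bp
  [152,163): 11 bp
  [163,168): 5 bp
  [168,181): 13 bp
  [181,192): 11 bp
  [192,197): 5 bp
  [197,213): 16 bp
  [213,220): 7 bp
  [220,228): 8 bp
  [228,236): 8 bp
  [236,241): 5 bp
  [241,253): 12 bp
  [253,258): 5 bp

[2,5,5,5,5,5,5,6,6,7,7,8,8,8,9,9,10,10,10,10,11,11,11,12,13,13,15,16,16]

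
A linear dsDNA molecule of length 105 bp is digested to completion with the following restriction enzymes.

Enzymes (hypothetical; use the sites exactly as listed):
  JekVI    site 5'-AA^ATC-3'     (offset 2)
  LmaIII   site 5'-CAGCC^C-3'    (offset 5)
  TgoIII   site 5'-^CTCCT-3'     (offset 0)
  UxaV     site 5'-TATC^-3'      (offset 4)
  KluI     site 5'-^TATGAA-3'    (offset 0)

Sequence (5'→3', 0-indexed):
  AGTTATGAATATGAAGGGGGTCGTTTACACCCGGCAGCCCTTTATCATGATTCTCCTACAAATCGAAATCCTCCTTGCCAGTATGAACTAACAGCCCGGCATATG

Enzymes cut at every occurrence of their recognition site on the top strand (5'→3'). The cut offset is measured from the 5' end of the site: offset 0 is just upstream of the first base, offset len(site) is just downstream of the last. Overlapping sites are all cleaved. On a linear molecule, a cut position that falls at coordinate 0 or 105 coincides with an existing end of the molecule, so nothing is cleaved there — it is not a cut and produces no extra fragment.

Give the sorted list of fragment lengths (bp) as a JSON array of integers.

Site scan:
  JekVI AAATC/2: at [59, 65] ⇒ [61, 67]
  LmaIII CAGCCC/5: at [34, 91] ⇒ [39, 96]
  TgoIII CTCCT/0: at [52, 70] ⇒ [52, 70]
  UxaV TATC/4: at [42] ⇒ [46]
  KluI TATGAA/0: at [3, 9, 81] ⇒ [3, 9, 81]

All cut coordinates (distinct, sorted): [3, 9, 39, 46, 52, 61, 67, 70, 81, 96]

Fragments:
  [0,3): 3 bp
  [3,9): 6 bp
  [9,39): 30 bp
  [39,46): 7 bp
  [46,52): 6 bp
  [52,61): 9 bp
  [61,67): 6 bp
  [67,70): 3 bp
  [70,81): 11 bp
  [81,96): 15 bp
  [96,105): 9 bp

[3,3,6,6,6,7,9,9,11,15,30]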